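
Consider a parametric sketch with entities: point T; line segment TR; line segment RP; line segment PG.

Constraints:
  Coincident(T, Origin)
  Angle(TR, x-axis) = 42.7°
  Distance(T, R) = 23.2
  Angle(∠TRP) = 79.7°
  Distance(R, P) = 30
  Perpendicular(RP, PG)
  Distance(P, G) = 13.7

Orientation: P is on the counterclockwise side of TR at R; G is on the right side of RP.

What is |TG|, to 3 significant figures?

44.7

∠TRP = 79.7°, so RP runs at 42.7° + (180° − 79.7°) = 143° from the x-axis; with |RP| = 30.0, P = R + 30.0·(cos 143°, sin 143°) = (-6.91, 33.8). The perpendicularity gives PG at right angles to RP; with |PG| = 13.7 on the right of RP, G = P + 13.7·(0.602, 0.799) = (1.34, 44.7). Then |TG| = |G − T| = 44.7.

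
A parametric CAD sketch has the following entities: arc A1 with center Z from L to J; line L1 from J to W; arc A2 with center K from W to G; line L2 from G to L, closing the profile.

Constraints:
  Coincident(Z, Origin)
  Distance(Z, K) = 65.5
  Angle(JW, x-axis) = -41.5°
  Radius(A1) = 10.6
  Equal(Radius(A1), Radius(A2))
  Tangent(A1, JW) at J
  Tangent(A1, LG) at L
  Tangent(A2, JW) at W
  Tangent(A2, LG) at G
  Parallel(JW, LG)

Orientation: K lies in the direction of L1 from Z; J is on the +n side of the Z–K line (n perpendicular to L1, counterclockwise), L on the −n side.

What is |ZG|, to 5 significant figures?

66.352

Tangency of A1 to both parallel lines with radius 10.6 puts J and L at Z ± 10.6·n: J = (7.0238, 7.9389), L = (-7.0238, -7.9389). Equal radii place W and G the same way about K: W = K + 10.6·n = (56.080, -35.463), G = K − 10.6·n = (42.033, -51.341). Then |ZG| = |G − Z| = 66.352.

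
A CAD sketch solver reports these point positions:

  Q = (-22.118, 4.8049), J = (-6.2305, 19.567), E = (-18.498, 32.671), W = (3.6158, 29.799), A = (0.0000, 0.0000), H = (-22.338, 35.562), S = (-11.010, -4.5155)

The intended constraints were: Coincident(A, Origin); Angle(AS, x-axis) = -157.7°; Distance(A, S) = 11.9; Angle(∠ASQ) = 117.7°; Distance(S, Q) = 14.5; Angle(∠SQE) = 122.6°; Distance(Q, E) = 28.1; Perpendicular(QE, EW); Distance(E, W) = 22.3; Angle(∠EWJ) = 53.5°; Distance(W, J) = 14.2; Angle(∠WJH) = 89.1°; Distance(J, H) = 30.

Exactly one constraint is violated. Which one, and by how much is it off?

Distance(J, H) = 30 — off by 7.30.

A = (0.00, 0.00) ✓; AS at -157.7° ✓; |AS| = 11.90 ✓; ∠ASQ = 117.7° ✓; |SQ| = 14.50 ✓; ∠SQE = 122.6° ✓; |QE| = 28.10 ✓; ∠(QE, EW) = 90.00° ✓; |EW| = 22.30 ✓; ∠EWJ = 53.50° ✓; |WJ| = 14.20 ✓; ∠WJH = 89.10° ✓; |JH| = 22.70 ✗.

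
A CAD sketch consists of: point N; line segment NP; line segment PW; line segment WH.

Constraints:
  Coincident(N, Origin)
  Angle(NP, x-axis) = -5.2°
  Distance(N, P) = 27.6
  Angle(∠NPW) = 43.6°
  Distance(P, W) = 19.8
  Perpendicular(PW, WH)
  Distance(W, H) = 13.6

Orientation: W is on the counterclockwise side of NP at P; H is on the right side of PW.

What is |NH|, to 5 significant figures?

32.634

N is at the origin; NP runs at -5.2° with length 27.6, so P = 27.6·(cos -5.2°, sin -5.2°) = (27.486, -2.5015). ∠NPW = 43.6°, so PW runs at -5.2° + (180° − 43.6°) = 131.20° from the x-axis; with |PW| = 19.8, W = P + 19.8·(cos 131.20°, sin 131.20°) = (14.444, 12.396). PW ⟂ WH; with |WH| = 13.6 on the right of PW, H = W + 13.6·(0.75241, 0.65869) = (24.677, 21.355). Then |NH| = |H − N| = 32.634.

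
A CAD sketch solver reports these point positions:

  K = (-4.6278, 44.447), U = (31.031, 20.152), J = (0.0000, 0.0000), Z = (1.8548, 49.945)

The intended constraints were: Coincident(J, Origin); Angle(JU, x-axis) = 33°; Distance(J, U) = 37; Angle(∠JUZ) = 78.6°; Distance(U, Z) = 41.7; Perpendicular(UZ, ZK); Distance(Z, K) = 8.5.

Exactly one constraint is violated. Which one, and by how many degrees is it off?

Perpendicular(UZ, ZK) — off by 4.10°.

J = (0.00, 0.00) ✓; JU at 33.00° ✓; |JU| = 37.00 ✓; ∠JUZ = 78.60° ✓; |UZ| = 41.70 ✓; ∠(UZ, ZK) = 85.90° ✗; |ZK| = 8.500 ✓.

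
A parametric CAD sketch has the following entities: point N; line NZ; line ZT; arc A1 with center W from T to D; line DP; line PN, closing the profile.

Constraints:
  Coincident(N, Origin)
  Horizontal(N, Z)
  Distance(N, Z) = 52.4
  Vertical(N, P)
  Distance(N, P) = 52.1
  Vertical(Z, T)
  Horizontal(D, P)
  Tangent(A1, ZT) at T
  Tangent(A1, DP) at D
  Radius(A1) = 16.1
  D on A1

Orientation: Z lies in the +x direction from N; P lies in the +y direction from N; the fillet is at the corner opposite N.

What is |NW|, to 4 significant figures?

51.12

N is at the origin; N and Z share the same y with |NZ| = 52.4 and Z on the +x side, so Z = (52.40, 0.000). NP is vertical with |NP| = 52.1 and P on the +y side, so P = (0.000, 52.10). The virtual corner opposite N is at (52.40, 52.10). Tangency of A1 to ZT means the radius WT is perpendicular to ZT and since A1 is tangent to DP there, WD ⟂ DP, with radius 16.1, so the center W sits 16.1 in from both sides at W = (36.30, 36.00). Then |NW| = |W − N| = 51.12.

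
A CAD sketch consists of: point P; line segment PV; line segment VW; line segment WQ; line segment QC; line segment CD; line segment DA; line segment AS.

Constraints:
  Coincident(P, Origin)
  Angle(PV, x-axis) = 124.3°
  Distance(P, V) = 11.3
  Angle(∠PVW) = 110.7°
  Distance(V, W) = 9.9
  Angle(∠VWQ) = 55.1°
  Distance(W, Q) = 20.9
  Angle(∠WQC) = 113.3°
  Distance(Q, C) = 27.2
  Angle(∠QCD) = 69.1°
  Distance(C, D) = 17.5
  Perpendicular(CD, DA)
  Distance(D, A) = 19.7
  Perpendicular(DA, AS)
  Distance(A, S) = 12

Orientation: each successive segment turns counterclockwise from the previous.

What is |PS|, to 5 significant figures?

8.7216

P is at the origin; PV runs at 124.3° with length 11.3, so V = (-6.3678, 9.3349). ∠PVW = 110.7° gives VW at -166.40° from the x-axis; with |VW| = 9.9, W = (-15.990, 7.0070). ∠VWQ = 55.1° gives WQ at -41.500° from the x-axis; with |WQ| = 20.9, Q = (-0.33708, -6.8418). ∠WQC = 113.3° gives QC at 25.200° from the x-axis; with |QC| = 27.2, C = (24.274, 4.7394). ∠QCD = 69.1° gives CD at 136.10° from the x-axis; with |CD| = 17.5, D = (11.665, 16.874). The perpendicularity gives DA at right angles to CD, so DA runs at -133.90°; with |DA| = 19.7, A = (-1.9954, 2.6791). The perpendicularity gives AS at right angles to DA, so AS runs at -43.900°; with |AS| = 12.0, S = (6.6512, -5.6417). Then |PS| = |S − P| = 8.7216.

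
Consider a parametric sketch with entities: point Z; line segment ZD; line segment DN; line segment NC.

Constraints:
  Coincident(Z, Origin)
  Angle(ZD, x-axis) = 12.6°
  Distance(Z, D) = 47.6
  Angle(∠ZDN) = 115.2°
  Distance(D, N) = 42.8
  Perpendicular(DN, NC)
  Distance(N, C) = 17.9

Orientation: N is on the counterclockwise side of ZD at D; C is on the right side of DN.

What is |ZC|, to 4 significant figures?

87.72

∠ZDN = 115.2°, so DN runs at 12.6° + (180° − 115.2°) = 77.40° from the x-axis; with |DN| = 42.8, N = D + 42.8·(cos 77.40°, sin 77.40°) = (55.79, 52.15). DN is perpendicular to NC; with |NC| = 17.9 on the right of DN, C = N + 17.9·(0.9759, -0.2181) = (73.26, 48.25). Then |ZC| = |C − Z| = 87.72.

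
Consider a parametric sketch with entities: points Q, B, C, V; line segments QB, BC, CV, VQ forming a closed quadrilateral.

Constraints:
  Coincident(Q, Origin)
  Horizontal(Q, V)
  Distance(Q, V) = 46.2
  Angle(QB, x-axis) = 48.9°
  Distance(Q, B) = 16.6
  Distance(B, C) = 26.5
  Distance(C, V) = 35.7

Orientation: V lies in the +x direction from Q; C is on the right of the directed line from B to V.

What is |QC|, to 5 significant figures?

19.232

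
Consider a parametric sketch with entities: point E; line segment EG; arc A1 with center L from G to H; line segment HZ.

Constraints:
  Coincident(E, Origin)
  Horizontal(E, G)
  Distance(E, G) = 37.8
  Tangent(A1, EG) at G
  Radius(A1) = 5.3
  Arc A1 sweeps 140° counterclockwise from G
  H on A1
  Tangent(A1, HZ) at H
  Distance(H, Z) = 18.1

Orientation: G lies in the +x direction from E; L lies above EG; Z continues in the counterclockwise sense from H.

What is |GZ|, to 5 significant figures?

23.455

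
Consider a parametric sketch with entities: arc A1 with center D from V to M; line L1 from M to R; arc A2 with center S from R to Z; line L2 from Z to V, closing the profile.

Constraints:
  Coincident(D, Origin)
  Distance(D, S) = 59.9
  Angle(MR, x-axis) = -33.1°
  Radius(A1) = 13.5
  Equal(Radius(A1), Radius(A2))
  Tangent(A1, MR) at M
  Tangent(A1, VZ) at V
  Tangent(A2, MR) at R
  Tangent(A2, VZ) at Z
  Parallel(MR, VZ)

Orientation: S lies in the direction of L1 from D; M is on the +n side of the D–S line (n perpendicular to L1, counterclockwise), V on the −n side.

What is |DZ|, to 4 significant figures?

61.40

Tangency of A1 to both parallel lines with radius 13.5 puts M and V at D ± 13.5·n: M = (7.372, 11.31), V = (-7.372, -11.31). Equal radii place R and Z the same way about S: R = S + 13.5·n = (57.55, -21.40), Z = S − 13.5·n = (42.81, -44.02). Then |DZ| = |Z − D| = 61.40.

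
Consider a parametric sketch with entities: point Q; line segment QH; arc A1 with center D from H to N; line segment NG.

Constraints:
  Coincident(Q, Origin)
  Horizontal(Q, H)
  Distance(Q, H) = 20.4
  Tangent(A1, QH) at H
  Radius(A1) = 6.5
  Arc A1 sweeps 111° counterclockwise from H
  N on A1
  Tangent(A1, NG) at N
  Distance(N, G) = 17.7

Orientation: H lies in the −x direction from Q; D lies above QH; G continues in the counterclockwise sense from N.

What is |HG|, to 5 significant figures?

25.355

Q is at the origin; Q and H share the same y with |QH| = 20.4 and H on the −x side, so H = (-20.400, 0.0000). The tangent condition forces DH to be normal to QH, so D = H + (0, 6.5) = (-20.400, 6.5000). On A1, H sits at bearing -90° from D; a 111° counterclockwise sweep puts N at bearing 21°, so N = D + 6.5·(cos 21°, sin 21°) = (-14.332, 8.8294). Tangency of A1 to NG means the radius DN is perpendicular to NG, so NG runs along (−sin 21°, cos 21°); with |NG| = 17.7, G = (-20.675, 25.354). Then |HG| = |G − H| = 25.355.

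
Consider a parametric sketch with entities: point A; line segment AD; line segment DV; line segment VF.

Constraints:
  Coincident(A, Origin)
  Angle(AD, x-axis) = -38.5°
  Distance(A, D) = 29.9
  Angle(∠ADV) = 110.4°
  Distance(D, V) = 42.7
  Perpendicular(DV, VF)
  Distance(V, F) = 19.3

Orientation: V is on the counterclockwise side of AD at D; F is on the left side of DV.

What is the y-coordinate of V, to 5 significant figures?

3.4428

A is at the origin; AD runs at -38.5° with length 29.9, so D = 29.9·(cos -38.5°, sin -38.5°) = (23.400, -18.613). ∠ADV = 110.4°, so DV runs at -38.5° + (180° − 110.4°) = 31.100° from the x-axis; with |DV| = 42.7, V = D + 42.7·(cos 31.100°, sin 31.100°) = (59.963, 3.4428). So V.y = 3.4428.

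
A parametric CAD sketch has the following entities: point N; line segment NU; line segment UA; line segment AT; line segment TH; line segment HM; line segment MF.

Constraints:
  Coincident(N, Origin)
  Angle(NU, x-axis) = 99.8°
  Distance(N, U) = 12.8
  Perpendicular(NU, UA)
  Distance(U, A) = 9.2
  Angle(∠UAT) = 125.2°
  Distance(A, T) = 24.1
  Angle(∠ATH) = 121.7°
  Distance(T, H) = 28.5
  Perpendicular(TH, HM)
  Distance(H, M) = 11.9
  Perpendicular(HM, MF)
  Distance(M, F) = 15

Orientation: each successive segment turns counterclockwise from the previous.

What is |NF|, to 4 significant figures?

16.16

N is at the origin; NU runs at 99.8° with length 12.8, so U = (-2.179, 12.61). NU is perpendicular to UA, so UA runs at -170.2°; with |UA| = 9.2, A = (-11.24, 11.05). ∠UAT = 125.2° gives AT at -115.4° from the x-axis; with |AT| = 24.1, T = (-21.58, -10.72). ∠ATH = 121.7° gives TH at -57.10° from the x-axis; with |TH| = 28.5, H = (-6.101, -34.65). The perpendicularity gives HM at right angles to TH, so HM runs at 32.90°; with |HM| = 11.9, M = (3.890, -28.19). HM ⟂ MF, so MF runs at 122.9°; with |MF| = 15.0, F = (-4.257, -15.59). Then |NF| = |F − N| = 16.16.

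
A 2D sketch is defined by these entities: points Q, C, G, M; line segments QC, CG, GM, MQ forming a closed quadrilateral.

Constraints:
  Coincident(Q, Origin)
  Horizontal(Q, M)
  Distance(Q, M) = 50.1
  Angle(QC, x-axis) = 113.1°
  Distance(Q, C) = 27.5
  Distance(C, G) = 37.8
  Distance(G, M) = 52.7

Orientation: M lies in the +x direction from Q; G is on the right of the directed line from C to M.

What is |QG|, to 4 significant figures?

11.40

Q is at the origin; QM is horizontal with |QM| = 50.1 and M in +x, so M = (50.1, 0). QC runs at 113.1° with |QC| = 27.5, so C = (-10.79, 25.30). G is determined by |CG| = 37.8 and |GM| = 52.7 together: it lies at the intersection of circle(C, 37.8) and circle(M, 52.7). With |CM| = 65.93, the foot of the radical line on CM is 22.74 from C and the perpendicular offset is √(37.8² − 22.74²) = 30.19. Taking the right-of-CM solution: G = (-1.371, -11.31).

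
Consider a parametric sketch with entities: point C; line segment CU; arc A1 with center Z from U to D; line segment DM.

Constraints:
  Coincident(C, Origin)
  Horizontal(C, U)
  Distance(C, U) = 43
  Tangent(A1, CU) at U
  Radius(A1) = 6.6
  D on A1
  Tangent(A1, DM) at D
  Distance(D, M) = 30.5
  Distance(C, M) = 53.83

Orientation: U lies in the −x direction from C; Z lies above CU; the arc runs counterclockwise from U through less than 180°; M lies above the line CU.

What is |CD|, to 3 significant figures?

37.1

Checks: |CU| = 43.00 ✓; |ZD| = 6.600 ✓; ∠(ZD, DM) = 90.00° ✓; |DM| = 30.50 ✓; |CM| = 53.83 ✓.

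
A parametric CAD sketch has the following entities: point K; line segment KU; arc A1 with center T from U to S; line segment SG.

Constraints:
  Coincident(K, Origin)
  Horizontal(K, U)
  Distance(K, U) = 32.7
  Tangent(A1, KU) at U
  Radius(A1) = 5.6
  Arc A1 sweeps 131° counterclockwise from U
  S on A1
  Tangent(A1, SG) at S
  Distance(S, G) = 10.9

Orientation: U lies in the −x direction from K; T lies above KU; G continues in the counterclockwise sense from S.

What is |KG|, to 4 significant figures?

39.69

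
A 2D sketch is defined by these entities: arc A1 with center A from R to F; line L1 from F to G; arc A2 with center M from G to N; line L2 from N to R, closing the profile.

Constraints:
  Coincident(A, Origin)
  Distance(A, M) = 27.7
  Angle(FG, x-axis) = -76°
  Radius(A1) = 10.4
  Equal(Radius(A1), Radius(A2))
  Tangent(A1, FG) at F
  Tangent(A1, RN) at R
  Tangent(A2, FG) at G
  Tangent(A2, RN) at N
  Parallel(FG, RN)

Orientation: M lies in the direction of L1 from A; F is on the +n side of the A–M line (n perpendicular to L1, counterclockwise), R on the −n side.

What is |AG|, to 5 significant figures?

29.588

The slot axis is L1's direction at -76.0°, so u = (cos -76.0°, sin -76.0°) = (0.24192, -0.97030) and n = (−sin -76.0°, cos -76.0°) = (0.97030, 0.24192). A is at the origin and M lies 27.7 along u from A, so M = 27.7·u = (6.7012, -26.877). Tangency of A1 to both parallel lines with radius 10.4 puts F and R at A ± 10.4·n: F = (10.091, 2.5160), R = (-10.091, -2.5160). Equal radii place G and N the same way about M: G = M + 10.4·n = (16.792, -24.361), N = M − 10.4·n = (-3.3898, -29.393). Then |AG| = |G − A| = 29.588.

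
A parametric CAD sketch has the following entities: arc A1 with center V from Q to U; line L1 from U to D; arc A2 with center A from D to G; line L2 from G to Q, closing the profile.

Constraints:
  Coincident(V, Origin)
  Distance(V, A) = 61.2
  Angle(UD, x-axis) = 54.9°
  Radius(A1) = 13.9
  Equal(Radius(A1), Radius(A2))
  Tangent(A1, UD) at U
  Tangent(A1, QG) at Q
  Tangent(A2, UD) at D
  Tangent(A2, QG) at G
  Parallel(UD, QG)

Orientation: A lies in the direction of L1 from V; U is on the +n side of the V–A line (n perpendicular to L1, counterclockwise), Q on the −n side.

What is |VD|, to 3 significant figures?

62.8

The slot axis is L1's direction at 54.9°, so u = (cos 54.9°, sin 54.9°) = (0.575, 0.818) and n = (−sin 54.9°, cos 54.9°) = (-0.818, 0.575). V is at the origin and A lies 61.2 along u from V, so A = 61.2·u = (35.2, 50.1). Tangency of A1 to both parallel lines with radius 13.9 puts U and Q at V ± 13.9·n: U = (-11.4, 7.99), Q = (11.4, -7.99). Equal radii place D and G the same way about A: D = A + 13.9·n = (23.8, 58.1), G = A − 13.9·n = (46.6, 42.1). Then |VD| = |D − V| = 62.8.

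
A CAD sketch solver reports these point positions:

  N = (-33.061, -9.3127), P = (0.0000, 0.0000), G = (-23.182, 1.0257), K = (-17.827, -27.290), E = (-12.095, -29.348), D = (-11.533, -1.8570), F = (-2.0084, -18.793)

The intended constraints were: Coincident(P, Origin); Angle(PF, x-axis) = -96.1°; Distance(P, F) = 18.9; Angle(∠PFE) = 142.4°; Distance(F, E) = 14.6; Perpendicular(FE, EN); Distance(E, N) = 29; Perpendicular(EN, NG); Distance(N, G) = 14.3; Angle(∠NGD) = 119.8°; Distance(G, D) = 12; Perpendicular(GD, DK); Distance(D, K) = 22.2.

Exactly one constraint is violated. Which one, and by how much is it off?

Distance(D, K) = 22.2 — off by 4.00.

P = (0.00, 0.00) ✓; PF at -96.10° ✓; |PF| = 18.90 ✓; ∠PFE = 142.4° ✓; |FE| = 14.60 ✓; ∠(FE, EN) = 90.00° ✓; |EN| = 29.00 ✓; ∠(EN, NG) = 90.00° ✓; |NG| = 14.30 ✓; ∠NGD = 119.8° ✓; |GD| = 12.00 ✓; ∠(GD, DK) = 90.00° ✓; |DK| = 26.20 ✗.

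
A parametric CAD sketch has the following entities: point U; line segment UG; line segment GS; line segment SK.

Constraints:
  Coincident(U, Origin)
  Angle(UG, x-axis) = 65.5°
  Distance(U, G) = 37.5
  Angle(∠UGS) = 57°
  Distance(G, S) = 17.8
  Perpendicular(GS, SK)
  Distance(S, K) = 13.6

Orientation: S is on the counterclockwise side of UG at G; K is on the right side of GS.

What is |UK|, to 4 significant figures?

45.13

∠UGS = 57.0°, so GS runs at 65.5° + (180° − 57.0°) = 188.5° from the x-axis; with |GS| = 17.8, S = G + 17.8·(cos 188.5°, sin 188.5°) = (-2.053, 31.49). The perpendicularity gives SK at right angles to GS; with |SK| = 13.6 on the right of GS, K = S + 13.6·(-0.1478, 0.9890) = (-4.064, 44.94). Then |UK| = |K − U| = 45.13.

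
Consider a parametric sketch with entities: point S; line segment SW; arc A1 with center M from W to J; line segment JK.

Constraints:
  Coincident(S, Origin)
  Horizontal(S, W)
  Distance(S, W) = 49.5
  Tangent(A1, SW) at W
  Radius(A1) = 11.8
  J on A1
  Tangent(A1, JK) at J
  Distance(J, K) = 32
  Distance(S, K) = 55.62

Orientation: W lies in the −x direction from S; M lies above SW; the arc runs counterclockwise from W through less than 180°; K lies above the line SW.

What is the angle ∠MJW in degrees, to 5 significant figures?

47.057°

Checks: |MJ| = 11.80 ✓; ∠(MJ, JK) = 90.00° ✓; |JK| = 32.00 ✓; |SK| = 55.62 ✓.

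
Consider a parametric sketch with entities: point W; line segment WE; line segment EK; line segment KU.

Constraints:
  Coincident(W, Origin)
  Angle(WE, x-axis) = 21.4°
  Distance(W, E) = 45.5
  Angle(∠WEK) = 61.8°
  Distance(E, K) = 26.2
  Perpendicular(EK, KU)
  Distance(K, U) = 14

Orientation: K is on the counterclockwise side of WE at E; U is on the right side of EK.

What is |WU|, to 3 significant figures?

54.3

∠WEK = 61.8°, so EK runs at 21.4° + (180° − 61.8°) = 140° from the x-axis; with |EK| = 26.2, K = E + 26.2·(cos 140°, sin 140°) = (22.4, 33.6). EK is perpendicular to KU; with |KU| = 14.0 on the right of EK, U = K + 14.0·(0.648, 0.762) = (31.5, 44.2). Then |WU| = |U − W| = 54.3.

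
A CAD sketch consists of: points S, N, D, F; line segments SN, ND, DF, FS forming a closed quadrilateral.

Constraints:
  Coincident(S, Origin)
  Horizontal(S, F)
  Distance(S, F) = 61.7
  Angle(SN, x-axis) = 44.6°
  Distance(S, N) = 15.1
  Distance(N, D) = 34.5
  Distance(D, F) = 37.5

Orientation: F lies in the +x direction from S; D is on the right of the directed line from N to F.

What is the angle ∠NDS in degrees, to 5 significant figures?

25.259°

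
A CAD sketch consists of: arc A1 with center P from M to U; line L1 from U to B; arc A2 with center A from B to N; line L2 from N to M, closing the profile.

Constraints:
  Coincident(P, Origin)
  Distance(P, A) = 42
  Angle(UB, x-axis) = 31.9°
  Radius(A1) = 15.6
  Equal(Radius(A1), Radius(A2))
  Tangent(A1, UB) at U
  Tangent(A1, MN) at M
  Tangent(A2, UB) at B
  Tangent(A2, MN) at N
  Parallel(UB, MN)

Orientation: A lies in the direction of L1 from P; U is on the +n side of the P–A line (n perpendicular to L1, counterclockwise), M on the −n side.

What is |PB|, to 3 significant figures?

44.8

The slot axis is L1's direction at 31.9°, so u = (cos 31.9°, sin 31.9°) = (0.849, 0.528) and n = (−sin 31.9°, cos 31.9°) = (-0.528, 0.849). P is at the origin and A lies 42.0 along u from P, so A = 42.0·u = (35.7, 22.2). Tangency of A1 to both parallel lines with radius 15.6 puts U and M at P ± 15.6·n: U = (-8.24, 13.2), M = (8.24, -13.2). Equal radii place B and N the same way about A: B = A + 15.6·n = (27.4, 35.4), N = A − 15.6·n = (43.9, 8.95). Then |PB| = |B − P| = 44.8.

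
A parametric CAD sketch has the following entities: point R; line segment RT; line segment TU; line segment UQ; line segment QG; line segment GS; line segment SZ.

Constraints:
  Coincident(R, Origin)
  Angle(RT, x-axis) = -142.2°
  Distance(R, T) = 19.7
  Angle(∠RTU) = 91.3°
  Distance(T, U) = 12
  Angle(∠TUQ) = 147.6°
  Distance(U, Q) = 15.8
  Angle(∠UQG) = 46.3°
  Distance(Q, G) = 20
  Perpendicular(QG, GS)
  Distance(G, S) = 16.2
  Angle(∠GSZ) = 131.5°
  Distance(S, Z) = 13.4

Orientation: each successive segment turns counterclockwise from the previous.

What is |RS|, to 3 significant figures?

22.3

R is at the origin; RT runs at -142.2° with length 19.7, so T = (-15.6, -12.1). ∠RTU = 91.3° gives TU at -53.5° from the x-axis; with |TU| = 12.0, U = (-8.43, -21.7). ∠TUQ = 147.6° gives UQ at -21.1° from the x-axis; with |UQ| = 15.8, Q = (6.31, -27.4). ∠UQG = 46.3° gives QG at 113° from the x-axis; with |QG| = 20.0, G = (-1.37, -8.94). The perpendicularity gives GS at right angles to QG, so GS runs at -157°; with |GS| = 16.2, S = (-16.3, -15.2). Then |RS| = |S − R| = 22.3.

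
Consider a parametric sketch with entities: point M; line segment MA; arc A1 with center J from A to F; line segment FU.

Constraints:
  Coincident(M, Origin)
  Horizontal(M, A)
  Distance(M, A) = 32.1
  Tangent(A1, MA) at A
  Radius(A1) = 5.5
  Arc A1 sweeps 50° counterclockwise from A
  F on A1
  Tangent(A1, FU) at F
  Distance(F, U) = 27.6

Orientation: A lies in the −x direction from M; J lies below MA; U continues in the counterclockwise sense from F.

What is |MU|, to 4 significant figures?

58.79

On A1, A sits at bearing 90° from J; a 50° counterclockwise sweep puts F at bearing 140°, so F = J + 5.5·(cos 140°, sin 140°) = (-36.31, -1.965). The tangent condition forces JF to be normal to FU, so FU runs along (−sin 140°, cos 140°); with |FU| = 27.6, U = (-54.05, -23.11). Then |MU| = |U − M| = 58.79.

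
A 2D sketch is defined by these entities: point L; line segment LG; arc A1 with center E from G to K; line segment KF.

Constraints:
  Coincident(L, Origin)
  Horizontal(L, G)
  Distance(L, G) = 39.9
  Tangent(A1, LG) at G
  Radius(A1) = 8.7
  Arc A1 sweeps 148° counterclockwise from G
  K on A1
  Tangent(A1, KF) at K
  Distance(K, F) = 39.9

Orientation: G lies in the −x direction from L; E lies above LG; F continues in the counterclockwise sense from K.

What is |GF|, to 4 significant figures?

47.33

L is at the origin; LG is horizontal with |LG| = 39.9 and G on the −x side, so G = (-39.90, 0.000). A1 meets LG tangentially, so EG is at right angles to LG, so E = G + (0, 8.7) = (-39.90, 8.700). On A1, G sits at bearing -90° from E; a 148° counterclockwise sweep puts K at bearing 58°, so K = E + 8.7·(cos 58°, sin 58°) = (-35.29, 16.08). Since A1 is tangent to KF there, EK ⟂ KF, so KF runs along (−sin 58°, cos 58°); with |KF| = 39.9, F = (-69.13, 37.22). Then |GF| = |F − G| = 47.33.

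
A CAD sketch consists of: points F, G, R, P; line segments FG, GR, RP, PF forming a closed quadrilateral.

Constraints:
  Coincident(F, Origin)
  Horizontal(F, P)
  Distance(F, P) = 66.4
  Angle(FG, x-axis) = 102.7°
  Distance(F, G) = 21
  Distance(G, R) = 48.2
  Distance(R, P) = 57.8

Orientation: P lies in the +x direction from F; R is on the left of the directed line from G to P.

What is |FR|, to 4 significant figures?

59.52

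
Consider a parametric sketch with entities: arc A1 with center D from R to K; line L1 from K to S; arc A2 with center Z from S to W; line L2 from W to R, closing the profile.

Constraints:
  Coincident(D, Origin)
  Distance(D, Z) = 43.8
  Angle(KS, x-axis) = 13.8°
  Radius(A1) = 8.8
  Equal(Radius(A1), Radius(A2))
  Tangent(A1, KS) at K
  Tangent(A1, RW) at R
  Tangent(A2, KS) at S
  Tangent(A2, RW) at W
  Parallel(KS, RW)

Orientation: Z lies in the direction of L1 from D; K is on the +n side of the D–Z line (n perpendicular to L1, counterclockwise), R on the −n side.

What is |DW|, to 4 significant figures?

44.68

The slot axis is L1's direction at 13.8°, so u = (cos 13.8°, sin 13.8°) = (0.9711, 0.2385) and n = (−sin 13.8°, cos 13.8°) = (-0.2385, 0.9711). D is at the origin and Z lies 43.8 along u from D, so Z = 43.8·u = (42.54, 10.45). Tangency of A1 to both parallel lines with radius 8.8 puts K and R at D ± 8.8·n: K = (-2.099, 8.546), R = (2.099, -8.546). Equal radii place S and W the same way about Z: S = Z + 8.8·n = (40.44, 18.99), W = Z − 8.8·n = (44.63, 1.902). Then |DW| = |W − D| = 44.68.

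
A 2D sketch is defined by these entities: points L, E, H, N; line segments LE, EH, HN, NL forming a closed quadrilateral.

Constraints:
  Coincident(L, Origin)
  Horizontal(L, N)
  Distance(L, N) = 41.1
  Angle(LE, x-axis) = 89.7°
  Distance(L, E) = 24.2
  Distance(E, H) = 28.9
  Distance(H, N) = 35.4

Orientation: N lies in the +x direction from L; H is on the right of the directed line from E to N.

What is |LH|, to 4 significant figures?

7.223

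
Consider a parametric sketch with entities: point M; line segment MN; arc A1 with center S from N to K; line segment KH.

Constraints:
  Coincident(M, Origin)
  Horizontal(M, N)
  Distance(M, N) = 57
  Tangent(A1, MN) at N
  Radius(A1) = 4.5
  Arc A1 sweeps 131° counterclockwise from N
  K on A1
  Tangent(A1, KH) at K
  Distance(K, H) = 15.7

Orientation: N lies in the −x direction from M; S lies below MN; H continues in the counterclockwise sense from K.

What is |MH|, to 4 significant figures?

53.69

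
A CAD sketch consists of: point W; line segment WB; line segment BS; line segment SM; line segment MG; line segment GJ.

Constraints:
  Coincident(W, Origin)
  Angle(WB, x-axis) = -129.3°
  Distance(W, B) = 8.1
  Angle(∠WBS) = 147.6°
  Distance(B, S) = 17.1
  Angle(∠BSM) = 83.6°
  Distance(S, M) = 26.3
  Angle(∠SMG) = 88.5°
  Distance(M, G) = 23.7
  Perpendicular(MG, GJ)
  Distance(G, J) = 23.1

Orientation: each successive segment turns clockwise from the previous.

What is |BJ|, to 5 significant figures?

6.1317

W is at the origin; WB runs at -129.3° with length 8.1, so B = (-5.1304, -6.2681). ∠WBS = 147.6° gives BS at -161.70° from the x-axis; with |BS| = 17.1, S = (-21.366, -11.637). ∠BSM = 83.6° gives SM at 101.90° from the x-axis; with |SM| = 26.3, M = (-26.789, 14.097). ∠SMG = 88.5° gives MG at 10.400° from the x-axis; with |MG| = 23.7, G = (-3.4781, 18.376). The perpendicularity gives GJ at right angles to MG, so GJ runs at -79.600°; with |GJ| = 23.1, J = (0.69191, -4.3448). Then |BJ| = |J − B| = 6.1317.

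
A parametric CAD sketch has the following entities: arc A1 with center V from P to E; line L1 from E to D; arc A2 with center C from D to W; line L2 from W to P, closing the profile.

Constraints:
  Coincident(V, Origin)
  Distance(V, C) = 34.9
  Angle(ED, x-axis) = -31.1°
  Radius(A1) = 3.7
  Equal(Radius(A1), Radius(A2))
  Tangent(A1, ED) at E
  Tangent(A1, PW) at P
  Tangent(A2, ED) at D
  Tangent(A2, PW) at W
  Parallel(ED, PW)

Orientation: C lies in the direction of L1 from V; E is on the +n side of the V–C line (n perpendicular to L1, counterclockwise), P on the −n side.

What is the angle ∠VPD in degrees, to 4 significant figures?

78.03°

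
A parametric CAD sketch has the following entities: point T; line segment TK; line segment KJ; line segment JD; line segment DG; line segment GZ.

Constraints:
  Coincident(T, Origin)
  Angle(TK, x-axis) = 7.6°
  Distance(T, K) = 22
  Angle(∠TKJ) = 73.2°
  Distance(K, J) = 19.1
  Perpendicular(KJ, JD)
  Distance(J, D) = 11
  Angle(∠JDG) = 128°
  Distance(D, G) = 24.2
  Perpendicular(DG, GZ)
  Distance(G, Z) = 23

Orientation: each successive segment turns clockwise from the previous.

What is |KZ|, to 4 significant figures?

16.13

T is at the origin; TK runs at 7.6° with length 22.0, so K = (21.81, 2.910). ∠TKJ = 73.2° gives KJ at -99.20° from the x-axis; with |KJ| = 19.1, J = (18.75, -15.94). The perpendicularity gives JD at right angles to KJ, so JD runs at 170.8°; with |JD| = 11.0, D = (7.895, -14.19). ∠JDG = 128.0° gives DG at 118.8° from the x-axis; with |DG| = 24.2, G = (-3.764, 7.021). The perpendicularity gives GZ at right angles to DG, so GZ runs at 28.80°; with |GZ| = 23.0, Z = (16.39, 18.10). Then |KZ| = |Z − K| = 16.13.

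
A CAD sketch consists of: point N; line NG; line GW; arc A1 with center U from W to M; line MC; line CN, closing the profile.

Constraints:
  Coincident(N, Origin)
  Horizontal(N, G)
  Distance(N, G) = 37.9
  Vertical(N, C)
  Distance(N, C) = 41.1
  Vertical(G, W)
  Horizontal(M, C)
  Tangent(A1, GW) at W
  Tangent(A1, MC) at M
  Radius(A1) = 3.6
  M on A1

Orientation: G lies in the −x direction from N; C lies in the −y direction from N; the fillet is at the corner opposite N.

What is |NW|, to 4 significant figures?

53.32

The virtual corner opposite N is at (-37.90, -41.10). The tangent condition forces UW to be normal to GW and since A1 is tangent to MC there, UM ⟂ MC, with radius 3.6, so the center U sits 3.6 in from both sides at U = (-34.30, -37.50). That places the tangent points at W = (-37.90, -37.50) on GW and M = (-34.30, -41.10) on MC. Then |NW| = |W − N| = 53.32.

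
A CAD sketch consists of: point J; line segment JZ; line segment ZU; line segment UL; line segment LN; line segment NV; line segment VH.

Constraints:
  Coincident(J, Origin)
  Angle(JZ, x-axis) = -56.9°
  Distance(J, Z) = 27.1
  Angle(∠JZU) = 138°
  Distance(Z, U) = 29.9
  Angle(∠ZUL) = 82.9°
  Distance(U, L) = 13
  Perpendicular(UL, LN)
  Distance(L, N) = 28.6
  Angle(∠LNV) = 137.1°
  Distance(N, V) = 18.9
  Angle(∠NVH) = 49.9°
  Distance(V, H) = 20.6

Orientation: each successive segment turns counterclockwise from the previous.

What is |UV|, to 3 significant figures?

42.4

J is at the origin; JZ runs at -56.9° with length 27.1, so Z = (14.8, -22.7). ∠JZU = 138.0° gives ZU at -14.9° from the x-axis; with |ZU| = 29.9, U = (43.7, -30.4). ∠ZUL = 82.9° gives UL at 82.2° from the x-axis; with |UL| = 13.0, L = (45.5, -17.5). The perpendicularity gives LN at right angles to UL, so LN runs at 172°; with |LN| = 28.6, N = (17.1, -13.6). ∠LNV = 137.1° gives NV at -145° from the x-axis; with |NV| = 18.9, V = (1.66, -24.5). Then |UV| = |V − U| = 42.4.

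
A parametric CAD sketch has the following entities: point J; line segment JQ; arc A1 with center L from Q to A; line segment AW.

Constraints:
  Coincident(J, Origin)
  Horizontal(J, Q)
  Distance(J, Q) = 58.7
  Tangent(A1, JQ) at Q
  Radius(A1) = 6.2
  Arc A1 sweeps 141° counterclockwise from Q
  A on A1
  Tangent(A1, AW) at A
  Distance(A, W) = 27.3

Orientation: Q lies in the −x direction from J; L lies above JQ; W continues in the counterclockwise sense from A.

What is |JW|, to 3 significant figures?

81.1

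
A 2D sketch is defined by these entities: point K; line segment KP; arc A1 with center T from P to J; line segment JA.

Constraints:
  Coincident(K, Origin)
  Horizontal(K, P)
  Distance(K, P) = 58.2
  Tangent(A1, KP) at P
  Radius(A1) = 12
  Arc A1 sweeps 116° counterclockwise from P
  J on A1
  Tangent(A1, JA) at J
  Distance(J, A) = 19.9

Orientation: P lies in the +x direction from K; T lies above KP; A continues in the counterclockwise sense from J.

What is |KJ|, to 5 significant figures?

71.112

K is at the origin; K and P share the same y with |KP| = 58.2 and P on the +x side, so P = (58.200, 0.0000). Tangency of A1 to KP means the radius TP is perpendicular to KP, so T = P + (0, 12) = (58.200, 12.000). On A1, P sits at bearing -90° from T; a 116° counterclockwise sweep puts J at bearing 26°, so J = T + 12.0·(cos 26°, sin 26°) = (68.986, 17.260). Then |KJ| = |J − K| = 71.112.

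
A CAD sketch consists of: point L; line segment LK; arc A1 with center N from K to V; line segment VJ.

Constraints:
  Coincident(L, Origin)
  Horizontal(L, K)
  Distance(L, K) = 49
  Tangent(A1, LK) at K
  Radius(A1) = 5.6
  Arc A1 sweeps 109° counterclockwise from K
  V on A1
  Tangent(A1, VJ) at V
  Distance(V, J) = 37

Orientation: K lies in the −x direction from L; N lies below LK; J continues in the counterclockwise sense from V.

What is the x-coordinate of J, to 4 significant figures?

-42.25

L is at the origin; L and K share the same y with |LK| = 49.0 and K on the −x side, so K = (-49.00, 0.000). The tangent condition forces NK to be normal to LK, so N = K + (0, -5.6) = (-49.00, -5.600). On A1, K sits at bearing 90° from N; a 109° counterclockwise sweep puts V at bearing 199°, so V = N + 5.6·(cos 199°, sin 199°) = (-54.29, -7.423). Since A1 is tangent to VJ there, NV ⟂ VJ, so VJ runs along (−sin 199°, cos 199°); with |VJ| = 37.0, J = (-42.25, -42.41). So J.x = -42.25.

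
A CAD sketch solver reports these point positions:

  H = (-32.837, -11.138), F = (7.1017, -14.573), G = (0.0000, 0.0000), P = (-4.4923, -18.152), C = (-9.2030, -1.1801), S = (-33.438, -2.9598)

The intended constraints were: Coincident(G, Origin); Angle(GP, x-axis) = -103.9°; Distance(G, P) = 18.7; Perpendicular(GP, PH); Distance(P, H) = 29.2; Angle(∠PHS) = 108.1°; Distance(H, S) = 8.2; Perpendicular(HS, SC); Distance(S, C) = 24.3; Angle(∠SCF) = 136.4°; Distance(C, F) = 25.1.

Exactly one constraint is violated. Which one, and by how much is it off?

Distance(C, F) = 25.1 — off by 4.00.

G = (0.00, 0.00) ✓; GP at -103.9° ✓; |GP| = 18.70 ✓; ∠(GP, PH) = 90.00° ✓; |PH| = 29.20 ✓; ∠PHS = 108.1° ✓; |HS| = 8.200 ✓; ∠(HS, SC) = 90.00° ✓; |SC| = 24.30 ✓; ∠SCF = 136.4° ✓; |CF| = 21.10 ✗.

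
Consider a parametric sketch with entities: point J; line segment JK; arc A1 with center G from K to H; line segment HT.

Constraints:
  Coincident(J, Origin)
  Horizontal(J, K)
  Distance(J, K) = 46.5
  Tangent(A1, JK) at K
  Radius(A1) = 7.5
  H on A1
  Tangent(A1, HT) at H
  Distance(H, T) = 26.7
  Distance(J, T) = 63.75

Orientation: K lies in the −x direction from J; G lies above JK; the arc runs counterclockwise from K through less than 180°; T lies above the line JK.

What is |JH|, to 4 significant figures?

41.64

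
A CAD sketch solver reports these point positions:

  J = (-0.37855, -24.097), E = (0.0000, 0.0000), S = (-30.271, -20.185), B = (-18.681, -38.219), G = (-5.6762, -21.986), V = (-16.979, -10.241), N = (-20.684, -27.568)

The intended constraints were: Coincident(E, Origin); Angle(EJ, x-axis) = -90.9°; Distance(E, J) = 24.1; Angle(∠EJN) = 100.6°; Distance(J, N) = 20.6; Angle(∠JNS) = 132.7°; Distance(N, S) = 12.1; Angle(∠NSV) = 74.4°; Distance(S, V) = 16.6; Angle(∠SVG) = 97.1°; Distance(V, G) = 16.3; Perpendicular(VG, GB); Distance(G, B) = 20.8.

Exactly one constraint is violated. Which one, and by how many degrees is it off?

Perpendicular(VG, GB) — off by 7.40°.

E = (0.00, 0.00) ✓; EJ at -90.90° ✓; |EJ| = 24.10 ✓; ∠EJN = 100.6° ✓; |JN| = 20.60 ✓; ∠JNS = 132.7° ✓; |NS| = 12.10 ✓; ∠NSV = 74.40° ✓; |SV| = 16.60 ✓; ∠SVG = 97.10° ✓; |VG| = 16.30 ✓; ∠(VG, GB) = 82.60° ✗; |GB| = 20.80 ✓.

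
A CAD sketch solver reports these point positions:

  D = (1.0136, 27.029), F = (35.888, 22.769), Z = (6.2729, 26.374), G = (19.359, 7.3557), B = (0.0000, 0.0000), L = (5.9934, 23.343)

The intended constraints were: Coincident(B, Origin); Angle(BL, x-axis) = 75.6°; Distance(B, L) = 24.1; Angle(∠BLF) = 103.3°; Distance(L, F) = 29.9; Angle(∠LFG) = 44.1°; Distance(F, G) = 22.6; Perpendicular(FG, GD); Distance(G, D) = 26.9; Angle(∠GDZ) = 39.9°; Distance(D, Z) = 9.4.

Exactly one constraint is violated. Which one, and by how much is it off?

Distance(D, Z) = 9.4 — off by 4.10.

B = (0.00, 0.00) ✓; BL at 75.60° ✓; |BL| = 24.10 ✓; ∠BLF = 103.3° ✓; |LF| = 29.90 ✓; ∠LFG = 44.10° ✓; |FG| = 22.60 ✓; ∠(FG, GD) = 90.00° ✓; |GD| = 26.90 ✓; ∠GDZ = 39.90° ✓; |DZ| = 5.300 ✗.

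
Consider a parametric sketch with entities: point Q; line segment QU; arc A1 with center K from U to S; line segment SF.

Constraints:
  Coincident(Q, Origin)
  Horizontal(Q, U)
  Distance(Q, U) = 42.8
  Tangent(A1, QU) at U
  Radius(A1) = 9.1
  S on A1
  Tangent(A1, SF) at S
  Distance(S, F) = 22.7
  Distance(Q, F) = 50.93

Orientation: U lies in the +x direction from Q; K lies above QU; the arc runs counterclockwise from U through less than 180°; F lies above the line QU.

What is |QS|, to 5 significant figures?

52.415

Q is at the origin; Q and U share the same y with |QU| = 42.8 and U on the +x side, so U = (42.800, 0.0000). The tangent condition forces KU to be normal to QU, so K = U + (0, 9.1) = (42.800, 9.1000). Since KS ⟂ SF (tangency), |KF| = √(9.1² + 22.7²) = 24.456 regardless of where S sits on A1. So F lies on both circle(Q, 50.93) and circle(K, 24.456); the above-QU intersection is F = (38.624, 33.197). S is the foot of the tangent from F: S = (50.544, 13.879).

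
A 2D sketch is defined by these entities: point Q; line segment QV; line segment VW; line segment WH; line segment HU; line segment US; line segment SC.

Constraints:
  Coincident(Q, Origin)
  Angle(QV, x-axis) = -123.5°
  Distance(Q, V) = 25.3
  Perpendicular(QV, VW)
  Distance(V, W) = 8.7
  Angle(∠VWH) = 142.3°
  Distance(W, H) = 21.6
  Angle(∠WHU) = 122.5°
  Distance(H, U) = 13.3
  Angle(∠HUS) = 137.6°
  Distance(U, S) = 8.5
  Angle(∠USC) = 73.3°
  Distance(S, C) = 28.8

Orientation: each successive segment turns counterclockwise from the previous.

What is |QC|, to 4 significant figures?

19.93

Q is at the origin; QV runs at -123.5° with length 25.3, so V = (-13.96, -21.10). QV is perpendicular to VW, so VW runs at -33.50°; with |VW| = 8.7, W = (-6.709, -25.90). ∠VWH = 142.3° gives WH at 4.200° from the x-axis; with |WH| = 21.6, H = (14.83, -24.32). ∠WHU = 122.5° gives HU at 61.70° from the x-axis; with |HU| = 13.3, U = (21.14, -12.61). ∠HUS = 137.6° gives US at 104.1° from the x-axis; with |US| = 8.5, S = (19.07, -4.363). ∠USC = 73.3° gives SC at -149.2° from the x-axis; with |SC| = 28.8, C = (-5.671, -19.11). Then |QC| = |C − Q| = 19.93.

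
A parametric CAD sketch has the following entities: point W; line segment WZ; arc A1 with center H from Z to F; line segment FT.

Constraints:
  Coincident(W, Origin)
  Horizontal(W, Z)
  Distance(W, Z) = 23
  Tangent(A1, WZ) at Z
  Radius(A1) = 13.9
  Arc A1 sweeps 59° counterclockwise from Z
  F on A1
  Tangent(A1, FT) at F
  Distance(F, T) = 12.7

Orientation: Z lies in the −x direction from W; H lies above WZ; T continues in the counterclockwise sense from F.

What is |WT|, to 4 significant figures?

18.20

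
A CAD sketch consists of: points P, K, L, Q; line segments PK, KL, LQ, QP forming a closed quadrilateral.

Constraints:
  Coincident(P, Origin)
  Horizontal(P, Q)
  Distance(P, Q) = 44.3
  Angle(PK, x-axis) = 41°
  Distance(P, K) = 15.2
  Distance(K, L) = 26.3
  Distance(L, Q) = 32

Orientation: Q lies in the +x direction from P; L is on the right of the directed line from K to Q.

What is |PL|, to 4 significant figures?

22.87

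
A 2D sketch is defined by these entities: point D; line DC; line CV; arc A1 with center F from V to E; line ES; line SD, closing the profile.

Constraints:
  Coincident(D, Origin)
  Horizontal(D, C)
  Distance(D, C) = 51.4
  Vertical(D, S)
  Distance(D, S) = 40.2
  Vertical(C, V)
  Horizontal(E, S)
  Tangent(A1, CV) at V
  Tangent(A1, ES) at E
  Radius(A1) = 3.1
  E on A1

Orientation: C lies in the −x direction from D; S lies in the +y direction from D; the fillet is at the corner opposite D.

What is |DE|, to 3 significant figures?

62.8

The virtual corner opposite D is at (-51.4, 40.2). Tangency of A1 to CV means the radius FV is perpendicular to CV and tangency of A1 to ES means the radius FE is perpendicular to ES, with radius 3.1, so the center F sits 3.1 in from both sides at F = (-48.3, 37.1). That places the tangent points at V = (-51.4, 37.1) on CV and E = (-48.3, 40.2) on ES. Then |DE| = |E − D| = 62.8.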